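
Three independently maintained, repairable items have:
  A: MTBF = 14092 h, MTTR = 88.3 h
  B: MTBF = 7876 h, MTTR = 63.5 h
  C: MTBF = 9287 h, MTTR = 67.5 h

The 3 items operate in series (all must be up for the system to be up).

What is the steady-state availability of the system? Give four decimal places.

0.9787

A(A) = MTBF/(MTBF+MTTR) = 14092/(14092+88.3) = 0.993773
A(B) = MTBF/(MTBF+MTTR) = 7876/(7876+63.5) = 0.992002
A(C) = MTBF/(MTBF+MTTR) = 9287/(9287+67.5) = 0.992784
Series availability: 0.993773 × 0.992002 × 0.992784 = 0.9787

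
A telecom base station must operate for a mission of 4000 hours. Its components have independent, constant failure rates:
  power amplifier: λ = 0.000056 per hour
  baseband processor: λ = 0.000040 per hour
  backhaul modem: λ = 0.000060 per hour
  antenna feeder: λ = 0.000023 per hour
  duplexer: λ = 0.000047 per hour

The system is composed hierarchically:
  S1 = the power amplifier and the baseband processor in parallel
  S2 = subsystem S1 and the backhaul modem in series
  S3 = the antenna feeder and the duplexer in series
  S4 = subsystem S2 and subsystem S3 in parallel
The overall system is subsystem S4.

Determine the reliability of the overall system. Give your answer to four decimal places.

R(power amplifier) = exp(−0.000056 × 4000) = 0.799315
R(baseband processor) = exp(−0.000040 × 4000) = 0.852144
R(backhaul modem) = exp(−0.000060 × 4000) = 0.786628
R(antenna feeder) = exp(−0.000023 × 4000) = 0.912105
R(duplexer) = exp(−0.000047 × 4000) = 0.828615
Parallel (power amplifier and baseband processor): 1 − (1 − 0.799315)(1 − 0.852144) = 0.970328
Series ([0.970328] and backhaul modem): 0.970328 × 0.786628 = 0.763287
Series (antenna feeder and duplexer): 0.912105 × 0.828615 = 0.755784
Parallel ([0.763287] and [0.755784]): 1 − (1 − 0.763287)(1 − 0.755784) = 0.9422

0.9422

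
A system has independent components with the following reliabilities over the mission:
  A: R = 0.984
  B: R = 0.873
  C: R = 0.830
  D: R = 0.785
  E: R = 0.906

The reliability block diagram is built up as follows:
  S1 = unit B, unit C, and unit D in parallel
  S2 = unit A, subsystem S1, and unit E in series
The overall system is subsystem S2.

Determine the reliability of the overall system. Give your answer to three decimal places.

0.887

Parallel (B, C, and D): 1 − (1 − 0.87300)(1 − 0.83000)(1 − 0.78500) = 0.99536
Series (A, [0.99536], and E): 0.98400 × 0.99536 × 0.90600 = 0.887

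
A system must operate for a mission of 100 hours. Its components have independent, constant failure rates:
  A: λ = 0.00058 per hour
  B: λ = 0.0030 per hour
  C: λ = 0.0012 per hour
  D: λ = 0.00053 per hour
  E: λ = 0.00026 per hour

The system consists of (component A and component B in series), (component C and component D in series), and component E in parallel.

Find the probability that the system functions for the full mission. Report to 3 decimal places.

0.999

R(A) = exp(−0.00058 × 100) = 0.94365
R(B) = exp(−0.0030 × 100) = 0.74082
R(C) = exp(−0.0012 × 100) = 0.88692
R(D) = exp(−0.00053 × 100) = 0.94838
R(E) = exp(−0.00026 × 100) = 0.97434
Series (A and B): 0.94365 × 0.74082 = 0.69907
Series (C and D): 0.88692 × 0.94838 = 0.84114
Parallel ([0.69907], [0.84114], and E): 1 − (1 − 0.69907)(1 − 0.84114)(1 − 0.97434) = 0.999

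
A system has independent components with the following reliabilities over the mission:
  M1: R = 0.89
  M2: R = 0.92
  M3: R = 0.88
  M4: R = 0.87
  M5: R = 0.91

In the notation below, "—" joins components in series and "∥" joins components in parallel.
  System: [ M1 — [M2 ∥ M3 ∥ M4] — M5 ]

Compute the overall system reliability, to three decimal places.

Parallel (M2, M3, and M4): 1 − (1 − 0.92000)(1 − 0.88000)(1 − 0.87000) = 0.99875
Series (M1, [0.99875], and M5): 0.89000 × 0.99875 × 0.91000 = 0.809

0.809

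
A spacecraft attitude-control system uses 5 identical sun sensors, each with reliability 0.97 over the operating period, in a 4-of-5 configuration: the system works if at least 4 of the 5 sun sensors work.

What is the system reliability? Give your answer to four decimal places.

R = Σ_{i=4}^{5} C(5,i) p^i (1−p)^{5−i} with p = 0.97
C(5,4)·0.97^4·0.03^1 = 0.132794
C(5,5)·0.97^5·0.03^0 = 0.858734
Sum = 0.9915

0.9915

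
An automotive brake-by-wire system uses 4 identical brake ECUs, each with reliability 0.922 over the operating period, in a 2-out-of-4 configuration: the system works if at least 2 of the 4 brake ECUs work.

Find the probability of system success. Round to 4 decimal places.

0.9982

R = Σ_{i=2}^{4} C(4,i) p^i (1−p)^{4−i} with p = 0.922
C(4,2)·0.922^2·0.078^2 = 0.031031
C(4,3)·0.922^3·0.078^1 = 0.244539
C(4,4)·0.922^4·0.078^0 = 0.722643
Sum = 0.9982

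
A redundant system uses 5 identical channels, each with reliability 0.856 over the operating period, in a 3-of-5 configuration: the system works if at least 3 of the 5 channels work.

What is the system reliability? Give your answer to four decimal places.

0.9762

R = Σ_{i=3}^{5} C(5,i) p^i (1−p)^{5−i} with p = 0.856
C(5,3)·0.856^3·0.144^2 = 0.130061
C(5,4)·0.856^4·0.144^1 = 0.386569
C(5,5)·0.856^5·0.144^0 = 0.459588
Sum = 0.9762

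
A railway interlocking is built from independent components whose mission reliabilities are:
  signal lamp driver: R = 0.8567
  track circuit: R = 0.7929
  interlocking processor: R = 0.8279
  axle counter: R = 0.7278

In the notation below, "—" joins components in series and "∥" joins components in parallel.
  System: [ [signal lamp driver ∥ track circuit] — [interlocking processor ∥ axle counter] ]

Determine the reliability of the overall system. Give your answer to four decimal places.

0.9249

Parallel (signal lamp driver and track circuit): 1 − (1 − 0.856700)(1 − 0.792900) = 0.970323
Parallel (interlocking processor and axle counter): 1 − (1 − 0.827900)(1 − 0.727800) = 0.953154
Series ([0.970323] and [0.953154]): 0.970323 × 0.953154 = 0.9249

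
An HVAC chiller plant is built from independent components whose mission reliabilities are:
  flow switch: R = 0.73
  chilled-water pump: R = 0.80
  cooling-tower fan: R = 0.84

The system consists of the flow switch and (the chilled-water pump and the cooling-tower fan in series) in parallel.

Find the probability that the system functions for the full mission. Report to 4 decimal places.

0.9114

Series (chilled-water pump and cooling-tower fan): 0.800000 × 0.840000 = 0.672000
Parallel (flow switch and [0.672000]): 1 − (1 − 0.730000)(1 − 0.672000) = 0.9114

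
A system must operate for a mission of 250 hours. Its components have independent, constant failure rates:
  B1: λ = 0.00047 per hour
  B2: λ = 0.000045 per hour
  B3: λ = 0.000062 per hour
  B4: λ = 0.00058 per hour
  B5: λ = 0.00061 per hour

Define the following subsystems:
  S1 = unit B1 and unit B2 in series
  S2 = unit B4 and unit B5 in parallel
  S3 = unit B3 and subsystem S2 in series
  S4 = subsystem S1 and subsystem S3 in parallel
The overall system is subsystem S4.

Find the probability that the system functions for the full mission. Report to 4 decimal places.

0.9959

R(B1) = exp(−0.00047 × 250) = 0.889141
R(B2) = exp(−0.000045 × 250) = 0.988813
R(B3) = exp(−0.000062 × 250) = 0.984620
R(B4) = exp(−0.00058 × 250) = 0.865022
R(B5) = exp(−0.00061 × 250) = 0.858559
Series (B1 and B2): 0.889141 × 0.988813 = 0.879194
Parallel (B4 and B5): 1 − (1 − 0.865022)(1 − 0.858559) = 0.980909
Series (B3 and [0.980909]): 0.984620 × 0.980909 = 0.965823
Parallel ([0.879194] and [0.965823]): 1 − (1 − 0.879194)(1 − 0.965823) = 0.9959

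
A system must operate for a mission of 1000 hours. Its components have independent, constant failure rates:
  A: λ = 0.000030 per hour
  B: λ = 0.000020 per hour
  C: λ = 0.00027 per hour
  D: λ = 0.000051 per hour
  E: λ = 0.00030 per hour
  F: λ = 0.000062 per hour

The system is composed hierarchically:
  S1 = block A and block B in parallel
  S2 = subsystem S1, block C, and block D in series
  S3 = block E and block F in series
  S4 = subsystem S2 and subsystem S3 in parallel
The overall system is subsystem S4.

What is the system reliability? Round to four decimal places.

R(A) = exp(−0.000030 × 1000) = 0.970446
R(B) = exp(−0.000020 × 1000) = 0.980199
R(C) = exp(−0.00027 × 1000) = 0.763379
R(D) = exp(−0.000051 × 1000) = 0.950279
R(E) = exp(−0.00030 × 1000) = 0.740818
R(F) = exp(−0.000062 × 1000) = 0.939883
Parallel (A and B): 1 − (1 − 0.970446)(1 − 0.980199) = 0.999415
Series ([0.999415], C, and D): 0.999415 × 0.763379 × 0.950279 = 0.724999
Series (E and F): 0.740818 × 0.939883 = 0.696282
Parallel ([0.724999] and [0.696282]): 1 − (1 − 0.724999)(1 − 0.696282) = 0.9165

0.9165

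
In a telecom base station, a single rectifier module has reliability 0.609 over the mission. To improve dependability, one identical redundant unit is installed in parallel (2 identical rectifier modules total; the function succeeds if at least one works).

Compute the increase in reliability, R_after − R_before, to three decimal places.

R_before = 0.609
R_after = 1 − (1 − 0.609)^2 = 0.847
ΔR = 0.847 − 0.609 = 0.238

0.238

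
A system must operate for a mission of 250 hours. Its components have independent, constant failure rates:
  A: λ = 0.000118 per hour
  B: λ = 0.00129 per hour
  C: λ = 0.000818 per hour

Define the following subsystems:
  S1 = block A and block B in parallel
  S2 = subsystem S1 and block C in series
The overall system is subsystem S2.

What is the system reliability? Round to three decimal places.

R(A) = exp(−0.000118 × 250) = 0.97093
R(B) = exp(−0.00129 × 250) = 0.72434
R(C) = exp(−0.000818 × 250) = 0.81505
Parallel (A and B): 1 − (1 − 0.97093)(1 − 0.72434) = 0.99199
Series ([0.99199] and C): 0.99199 × 0.81505 = 0.809

0.809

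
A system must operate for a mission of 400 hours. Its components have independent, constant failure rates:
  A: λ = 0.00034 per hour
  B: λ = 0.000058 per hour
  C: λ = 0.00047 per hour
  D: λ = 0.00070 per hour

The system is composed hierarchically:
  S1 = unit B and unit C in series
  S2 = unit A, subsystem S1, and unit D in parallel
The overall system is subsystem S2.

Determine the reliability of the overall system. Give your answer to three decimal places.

0.994

R(A) = exp(−0.00034 × 400) = 0.87284
R(B) = exp(−0.000058 × 400) = 0.97707
R(C) = exp(−0.00047 × 400) = 0.82861
R(D) = exp(−0.00070 × 400) = 0.75578
Series (B and C): 0.97707 × 0.82861 = 0.80961
Parallel (A, [0.80961], and D): 1 − (1 − 0.87284)(1 − 0.80961)(1 − 0.75578) = 0.994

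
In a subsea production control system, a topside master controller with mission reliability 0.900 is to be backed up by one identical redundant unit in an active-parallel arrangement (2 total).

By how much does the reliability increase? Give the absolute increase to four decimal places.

0.0900

R_before = 0.900
R_after = 1 − (1 − 0.900)^2 = 0.9900
ΔR = 0.9900 − 0.900 = 0.0900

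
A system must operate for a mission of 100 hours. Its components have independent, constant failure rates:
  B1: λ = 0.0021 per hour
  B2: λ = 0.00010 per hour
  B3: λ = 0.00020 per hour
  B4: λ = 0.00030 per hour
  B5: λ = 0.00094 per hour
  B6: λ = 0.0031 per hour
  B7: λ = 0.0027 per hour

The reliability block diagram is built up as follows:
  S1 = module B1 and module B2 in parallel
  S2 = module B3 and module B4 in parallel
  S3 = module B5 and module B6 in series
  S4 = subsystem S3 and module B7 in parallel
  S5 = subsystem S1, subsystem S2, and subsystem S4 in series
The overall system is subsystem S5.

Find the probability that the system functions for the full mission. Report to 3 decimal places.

R(B1) = exp(−0.0021 × 100) = 0.81058
R(B2) = exp(−0.00010 × 100) = 0.99005
R(B3) = exp(−0.00020 × 100) = 0.98020
R(B4) = exp(−0.00030 × 100) = 0.97045
R(B5) = exp(−0.00094 × 100) = 0.91028
R(B6) = exp(−0.0031 × 100) = 0.73345
R(B7) = exp(−0.0027 × 100) = 0.76338
Parallel (B1 and B2): 1 − (1 − 0.81058)(1 − 0.99005) = 0.99812
Parallel (B3 and B4): 1 − (1 − 0.98020)(1 − 0.97045) = 0.99941
Series (B5 and B6): 0.91028 × 0.73345 = 0.66764
Parallel ([0.66764] and B7): 1 − (1 − 0.66764)(1 − 0.76338) = 0.92136
Series ([0.99812], [0.99941], and [0.92136]): 0.99812 × 0.99941 × 0.92136 = 0.919

0.919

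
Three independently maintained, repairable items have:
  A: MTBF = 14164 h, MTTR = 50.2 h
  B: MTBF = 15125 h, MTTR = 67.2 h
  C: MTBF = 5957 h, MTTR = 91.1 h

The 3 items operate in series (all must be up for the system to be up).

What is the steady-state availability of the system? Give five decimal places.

A(A) = MTBF/(MTBF+MTTR) = 14164/(14164+50.2) = 0.996468
A(B) = MTBF/(MTBF+MTTR) = 15125/(15125+67.2) = 0.995577
A(C) = MTBF/(MTBF+MTTR) = 5957/(5957+91.1) = 0.984937
Series availability: 0.996468 × 0.995577 × 0.984937 = 0.97712

0.97712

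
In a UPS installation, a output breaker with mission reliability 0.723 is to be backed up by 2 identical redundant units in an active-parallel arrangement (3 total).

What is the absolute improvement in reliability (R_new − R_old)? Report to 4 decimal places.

0.2557

R_before = 0.723
R_after = 1 − (1 − 0.723)^3 = 0.9787
ΔR = 0.9787 − 0.723 = 0.2557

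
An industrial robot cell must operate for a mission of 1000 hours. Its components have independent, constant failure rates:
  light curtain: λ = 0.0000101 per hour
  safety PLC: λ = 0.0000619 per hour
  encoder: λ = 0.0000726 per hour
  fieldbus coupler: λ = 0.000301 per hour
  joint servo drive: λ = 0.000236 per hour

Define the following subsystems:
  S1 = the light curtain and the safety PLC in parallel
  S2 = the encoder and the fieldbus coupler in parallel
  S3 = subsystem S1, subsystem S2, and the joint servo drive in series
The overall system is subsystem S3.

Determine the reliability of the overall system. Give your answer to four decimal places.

0.7749

R(light curtain) = exp(−0.0000101 × 1000) = 0.989951
R(safety PLC) = exp(−0.0000619 × 1000) = 0.939977
R(encoder) = exp(−0.0000726 × 1000) = 0.929973
R(fieldbus coupler) = exp(−0.000301 × 1000) = 0.740078
R(joint servo drive) = exp(−0.000236 × 1000) = 0.789781
Parallel (light curtain and safety PLC): 1 − (1 − 0.989951)(1 − 0.939977) = 0.999397
Parallel (encoder and fieldbus coupler): 1 − (1 − 0.929973)(1 − 0.740078) = 0.981798
Series ([0.999397], [0.981798], and joint servo drive): 0.999397 × 0.981798 × 0.789781 = 0.7749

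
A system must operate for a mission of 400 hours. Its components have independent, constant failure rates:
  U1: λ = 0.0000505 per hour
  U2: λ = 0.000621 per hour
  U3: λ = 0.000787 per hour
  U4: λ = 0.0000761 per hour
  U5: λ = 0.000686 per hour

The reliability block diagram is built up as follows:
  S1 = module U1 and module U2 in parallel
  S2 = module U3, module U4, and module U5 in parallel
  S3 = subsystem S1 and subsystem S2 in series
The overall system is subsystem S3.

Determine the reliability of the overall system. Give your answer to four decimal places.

R(U1) = exp(−0.0000505 × 400) = 0.980003
R(U2) = exp(−0.000621 × 400) = 0.780048
R(U3) = exp(−0.000787 × 400) = 0.729935
R(U4) = exp(−0.0000761 × 400) = 0.970019
R(U5) = exp(−0.000686 × 400) = 0.760028
Parallel (U1 and U2): 1 − (1 − 0.980003)(1 − 0.780048) = 0.995602
Parallel (U3, U4, and U5): 1 − (1 − 0.729935)(1 − 0.970019)(1 − 0.760028) = 0.998057
Series ([0.995602] and [0.998057]): 0.995602 × 0.998057 = 0.9937

0.9937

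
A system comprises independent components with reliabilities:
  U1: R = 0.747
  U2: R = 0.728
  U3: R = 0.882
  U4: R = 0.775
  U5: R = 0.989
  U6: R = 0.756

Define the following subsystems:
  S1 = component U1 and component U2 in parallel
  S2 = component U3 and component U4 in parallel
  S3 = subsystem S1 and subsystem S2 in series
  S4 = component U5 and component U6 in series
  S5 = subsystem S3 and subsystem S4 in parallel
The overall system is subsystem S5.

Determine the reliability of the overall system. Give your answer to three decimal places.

Parallel (U1 and U2): 1 − (1 − 0.74700)(1 − 0.72800) = 0.93118
Parallel (U3 and U4): 1 − (1 − 0.88200)(1 − 0.77500) = 0.97345
Series ([0.93118] and [0.97345]): 0.93118 × 0.97345 = 0.90646
Series (U5 and U6): 0.98900 × 0.75600 = 0.74768
Parallel ([0.90646] and [0.74768]): 1 − (1 − 0.90646)(1 − 0.74768) = 0.976

0.976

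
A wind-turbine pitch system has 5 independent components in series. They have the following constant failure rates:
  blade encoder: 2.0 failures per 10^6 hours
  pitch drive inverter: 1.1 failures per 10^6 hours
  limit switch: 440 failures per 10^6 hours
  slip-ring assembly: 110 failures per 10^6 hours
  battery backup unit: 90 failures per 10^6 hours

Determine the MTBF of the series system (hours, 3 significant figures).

Series of exponential components: λ_sys = Σ λ_i
λ_sys = 0.0000020 + 0.0000011 + 0.00044 + 0.00011 + 0.000090 = 6.4310e-04 /h
MTBF = 1 / λ_sys = 1550 h

1550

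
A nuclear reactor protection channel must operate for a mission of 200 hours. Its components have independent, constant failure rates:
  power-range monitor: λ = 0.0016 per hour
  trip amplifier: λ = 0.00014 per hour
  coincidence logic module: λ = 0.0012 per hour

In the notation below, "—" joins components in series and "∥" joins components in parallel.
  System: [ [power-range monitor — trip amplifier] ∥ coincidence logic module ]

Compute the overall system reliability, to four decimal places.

R(power-range monitor) = exp(−0.0016 × 200) = 0.726149
R(trip amplifier) = exp(−0.00014 × 200) = 0.972388
R(coincidence logic module) = exp(−0.0012 × 200) = 0.786628
Series (power-range monitor and trip amplifier): 0.726149 × 0.972388 = 0.706099
Parallel ([0.706099] and coincidence logic module): 1 − (1 − 0.706099)(1 − 0.786628) = 0.9373

0.9373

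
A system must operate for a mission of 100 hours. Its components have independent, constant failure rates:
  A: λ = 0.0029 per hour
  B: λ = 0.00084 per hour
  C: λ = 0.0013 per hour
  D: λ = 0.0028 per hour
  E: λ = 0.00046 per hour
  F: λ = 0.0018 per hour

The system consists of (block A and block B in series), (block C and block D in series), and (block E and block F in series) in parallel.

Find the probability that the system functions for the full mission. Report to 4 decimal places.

0.9788

R(A) = exp(−0.0029 × 100) = 0.748264
R(B) = exp(−0.00084 × 100) = 0.919431
R(C) = exp(−0.0013 × 100) = 0.878095
R(D) = exp(−0.0028 × 100) = 0.755784
R(E) = exp(−0.00046 × 100) = 0.955042
R(F) = exp(−0.0018 × 100) = 0.835270
Series (A and B): 0.748264 × 0.919431 = 0.687977
Series (C and D): 0.878095 × 0.755784 = 0.663650
Series (E and F): 0.955042 × 0.835270 = 0.797718
Parallel ([0.687977], [0.663650], and [0.797718]): 1 − (1 − 0.687977)(1 − 0.663650)(1 − 0.797718) = 0.9788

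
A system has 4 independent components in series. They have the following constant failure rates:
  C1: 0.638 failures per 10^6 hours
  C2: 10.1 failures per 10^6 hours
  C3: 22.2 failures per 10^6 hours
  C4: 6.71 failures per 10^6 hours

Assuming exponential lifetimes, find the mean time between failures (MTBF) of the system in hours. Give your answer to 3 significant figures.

25200

Series of exponential components: λ_sys = Σ λ_i
λ_sys = 0.000000638 + 0.0000101 + 0.0000222 + 0.00000671 = 3.9648e-05 /h
MTBF = 1 / λ_sys = 25200 h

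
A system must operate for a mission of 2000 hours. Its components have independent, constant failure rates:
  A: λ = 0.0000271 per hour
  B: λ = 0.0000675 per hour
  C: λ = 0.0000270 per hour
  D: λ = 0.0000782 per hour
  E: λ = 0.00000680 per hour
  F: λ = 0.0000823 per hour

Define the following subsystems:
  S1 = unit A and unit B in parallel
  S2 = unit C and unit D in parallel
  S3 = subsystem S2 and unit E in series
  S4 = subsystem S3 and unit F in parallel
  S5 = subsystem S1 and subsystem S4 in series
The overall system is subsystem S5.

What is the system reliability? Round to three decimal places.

R(A) = exp(−0.0000271 × 2000) = 0.94724
R(B) = exp(−0.0000675 × 2000) = 0.87372
R(C) = exp(−0.0000270 × 2000) = 0.94743
R(D) = exp(−0.0000782 × 2000) = 0.85522
R(E) = exp(−0.00000680 × 2000) = 0.98649
R(F) = exp(−0.0000823 × 2000) = 0.84823
Parallel (A and B): 1 − (1 − 0.94724)(1 − 0.87372) = 0.99334
Parallel (C and D): 1 − (1 − 0.94743)(1 − 0.85522) = 0.99239
Series ([0.99239] and E): 0.99239 × 0.98649 = 0.97898
Parallel ([0.97898] and F): 1 − (1 − 0.97898)(1 − 0.84823) = 0.99681
Series ([0.99334] and [0.99681]): 0.99334 × 0.99681 = 0.990

0.990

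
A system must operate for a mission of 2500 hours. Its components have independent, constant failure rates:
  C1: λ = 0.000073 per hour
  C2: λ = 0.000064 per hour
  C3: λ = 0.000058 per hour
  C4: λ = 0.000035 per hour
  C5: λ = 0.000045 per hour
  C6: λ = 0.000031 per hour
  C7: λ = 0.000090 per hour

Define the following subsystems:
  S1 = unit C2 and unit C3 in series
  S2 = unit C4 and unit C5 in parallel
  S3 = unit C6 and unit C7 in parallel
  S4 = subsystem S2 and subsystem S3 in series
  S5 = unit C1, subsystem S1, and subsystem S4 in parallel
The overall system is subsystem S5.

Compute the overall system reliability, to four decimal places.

0.9990

R(C1) = exp(−0.000073 × 2500) = 0.833185
R(C2) = exp(−0.000064 × 2500) = 0.852144
R(C3) = exp(−0.000058 × 2500) = 0.865022
R(C4) = exp(−0.000035 × 2500) = 0.916219
R(C5) = exp(−0.000045 × 2500) = 0.893597
R(C6) = exp(−0.000031 × 2500) = 0.925427
R(C7) = exp(−0.000090 × 2500) = 0.798516
Series (C2 and C3): 0.852144 × 0.865022 = 0.737123
Parallel (C4 and C5): 1 − (1 − 0.916219)(1 − 0.893597) = 0.991085
Parallel (C6 and C7): 1 − (1 − 0.925427)(1 − 0.798516) = 0.984975
Series ([0.991085] and [0.984975]): 0.991085 × 0.984975 = 0.976194
Parallel (C1, [0.737123], and [0.976194]): 1 − (1 − 0.833185)(1 − 0.737123)(1 − 0.976194) = 0.9990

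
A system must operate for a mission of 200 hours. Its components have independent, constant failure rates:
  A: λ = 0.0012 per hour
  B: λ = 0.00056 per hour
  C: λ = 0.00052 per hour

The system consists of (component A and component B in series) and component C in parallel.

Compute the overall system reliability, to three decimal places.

R(A) = exp(−0.0012 × 200) = 0.78663
R(B) = exp(−0.00056 × 200) = 0.89404
R(C) = exp(−0.00052 × 200) = 0.90123
Series (A and B): 0.78663 × 0.89404 = 0.70328
Parallel ([0.70328] and C): 1 − (1 − 0.70328)(1 − 0.90123) = 0.971

0.971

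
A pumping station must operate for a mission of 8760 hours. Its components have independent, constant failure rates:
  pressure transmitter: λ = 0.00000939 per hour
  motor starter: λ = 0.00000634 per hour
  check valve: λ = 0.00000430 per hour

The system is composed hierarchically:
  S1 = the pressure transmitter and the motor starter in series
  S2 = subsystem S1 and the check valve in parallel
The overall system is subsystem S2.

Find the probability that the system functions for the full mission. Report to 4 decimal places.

0.9952

R(pressure transmitter) = exp(−0.00000939 × 8760) = 0.921036
R(motor starter) = exp(−0.00000634 × 8760) = 0.945976
R(check valve) = exp(−0.00000430 × 8760) = 0.963033
Series (pressure transmitter and motor starter): 0.921036 × 0.945976 = 0.871278
Parallel ([0.871278] and check valve): 1 − (1 − 0.871278)(1 − 0.963033) = 0.9952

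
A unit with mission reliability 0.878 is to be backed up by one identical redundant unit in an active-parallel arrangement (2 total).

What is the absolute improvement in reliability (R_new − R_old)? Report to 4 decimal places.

R_before = 0.878
R_after = 1 − (1 − 0.878)^2 = 0.9851
ΔR = 0.9851 − 0.878 = 0.1071

0.1071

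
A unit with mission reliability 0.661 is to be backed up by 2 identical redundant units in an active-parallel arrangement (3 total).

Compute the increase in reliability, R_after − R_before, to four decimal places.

0.3000

R_before = 0.661
R_after = 1 − (1 − 0.661)^3 = 0.9610
ΔR = 0.9610 − 0.661 = 0.3000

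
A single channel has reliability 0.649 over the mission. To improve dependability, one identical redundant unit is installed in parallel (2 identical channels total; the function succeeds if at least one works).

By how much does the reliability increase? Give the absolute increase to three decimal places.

0.228

R_before = 0.649
R_after = 1 − (1 − 0.649)^2 = 0.877
ΔR = 0.877 − 0.649 = 0.228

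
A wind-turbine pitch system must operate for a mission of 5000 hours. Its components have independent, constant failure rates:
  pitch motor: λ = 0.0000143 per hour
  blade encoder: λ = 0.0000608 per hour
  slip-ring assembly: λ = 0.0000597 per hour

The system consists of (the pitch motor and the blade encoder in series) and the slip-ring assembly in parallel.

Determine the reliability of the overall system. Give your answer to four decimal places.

0.9192

R(pitch motor) = exp(−0.0000143 × 5000) = 0.930996
R(blade encoder) = exp(−0.0000608 × 5000) = 0.737861
R(slip-ring assembly) = exp(−0.0000597 × 5000) = 0.741930
Series (pitch motor and blade encoder): 0.930996 × 0.737861 = 0.686946
Parallel ([0.686946] and slip-ring assembly): 1 − (1 − 0.686946)(1 − 0.741930) = 0.9192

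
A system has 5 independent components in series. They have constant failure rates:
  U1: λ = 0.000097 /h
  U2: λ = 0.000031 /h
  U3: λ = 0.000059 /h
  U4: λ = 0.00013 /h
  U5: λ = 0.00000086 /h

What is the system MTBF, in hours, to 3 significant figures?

Series of exponential components: λ_sys = Σ λ_i
λ_sys = 0.000097 + 0.000031 + 0.000059 + 0.00013 + 0.00000086 = 3.1786e-04 /h
MTBF = 1 / λ_sys = 3150 h

3150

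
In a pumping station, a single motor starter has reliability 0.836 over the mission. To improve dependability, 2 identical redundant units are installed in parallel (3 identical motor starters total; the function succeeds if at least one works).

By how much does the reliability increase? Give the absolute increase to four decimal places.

0.1596

R_before = 0.836
R_after = 1 − (1 − 0.836)^3 = 0.9956
ΔR = 0.9956 − 0.836 = 0.1596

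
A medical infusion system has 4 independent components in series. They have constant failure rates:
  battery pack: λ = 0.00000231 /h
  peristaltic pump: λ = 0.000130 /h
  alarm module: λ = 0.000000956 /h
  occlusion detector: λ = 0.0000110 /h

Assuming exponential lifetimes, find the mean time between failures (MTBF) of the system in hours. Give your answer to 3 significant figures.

6930

Series of exponential components: λ_sys = Σ λ_i
λ_sys = 0.00000231 + 0.000130 + 0.000000956 + 0.0000110 = 1.4427e-04 /h
MTBF = 1 / λ_sys = 6930 h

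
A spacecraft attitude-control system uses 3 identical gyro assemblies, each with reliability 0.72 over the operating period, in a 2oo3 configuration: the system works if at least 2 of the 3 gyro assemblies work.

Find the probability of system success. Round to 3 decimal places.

0.809

R = Σ_{i=2}^{3} C(3,i) p^i (1−p)^{3−i} with p = 0.72
C(3,2)·0.72^2·0.28^1 = 0.43546
C(3,3)·0.72^3·0.28^0 = 0.37325
Sum = 0.809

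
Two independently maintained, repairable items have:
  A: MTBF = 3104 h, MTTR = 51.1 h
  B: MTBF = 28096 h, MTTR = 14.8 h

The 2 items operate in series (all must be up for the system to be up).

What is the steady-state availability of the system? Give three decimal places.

0.983

A(A) = MTBF/(MTBF+MTTR) = 3104/(3104+51.1) = 0.983804
A(B) = MTBF/(MTBF+MTTR) = 28096/(28096+14.8) = 0.999474
Series availability: 0.983804 × 0.999474 = 0.983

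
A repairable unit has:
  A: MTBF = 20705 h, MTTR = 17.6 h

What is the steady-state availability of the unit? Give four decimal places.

0.9992

A(A) = MTBF/(MTBF+MTTR) = 20705/(20705+17.6) = 0.9992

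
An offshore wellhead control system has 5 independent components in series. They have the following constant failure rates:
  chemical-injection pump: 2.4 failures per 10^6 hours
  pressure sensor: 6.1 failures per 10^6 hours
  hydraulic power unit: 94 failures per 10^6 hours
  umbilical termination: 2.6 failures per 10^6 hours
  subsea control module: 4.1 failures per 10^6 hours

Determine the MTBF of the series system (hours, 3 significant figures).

Series of exponential components: λ_sys = Σ λ_i
λ_sys = 0.0000024 + 0.0000061 + 0.000094 + 0.0000026 + 0.0000041 = 1.0920e-04 /h
MTBF = 1 / λ_sys = 9160 h

9160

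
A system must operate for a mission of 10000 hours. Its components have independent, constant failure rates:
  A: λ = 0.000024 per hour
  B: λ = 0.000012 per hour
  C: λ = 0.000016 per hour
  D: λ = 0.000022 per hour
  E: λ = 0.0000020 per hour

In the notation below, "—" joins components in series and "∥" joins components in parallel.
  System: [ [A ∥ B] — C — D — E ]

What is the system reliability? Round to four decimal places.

0.6541

R(A) = exp(−0.000024 × 10000) = 0.786628
R(B) = exp(−0.000012 × 10000) = 0.886920
R(C) = exp(−0.000016 × 10000) = 0.852144
R(D) = exp(−0.000022 × 10000) = 0.802519
R(E) = exp(−0.0000020 × 10000) = 0.980199
Parallel (A and B): 1 − (1 − 0.786628)(1 − 0.886920) = 0.975872
Series ([0.975872], C, D, and E): 0.975872 × 0.852144 × 0.802519 × 0.980199 = 0.6541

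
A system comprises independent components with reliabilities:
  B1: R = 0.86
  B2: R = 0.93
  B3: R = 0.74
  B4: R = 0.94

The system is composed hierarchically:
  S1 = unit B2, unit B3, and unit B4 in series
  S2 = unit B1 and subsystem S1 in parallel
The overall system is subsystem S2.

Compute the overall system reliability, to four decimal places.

0.9506

Series (B2, B3, and B4): 0.930000 × 0.740000 × 0.940000 = 0.646908
Parallel (B1 and [0.646908]): 1 − (1 − 0.860000)(1 − 0.646908) = 0.9506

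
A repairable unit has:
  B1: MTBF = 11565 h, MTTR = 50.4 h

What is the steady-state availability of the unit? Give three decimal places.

0.996

A(B1) = MTBF/(MTBF+MTTR) = 11565/(11565+50.4) = 0.996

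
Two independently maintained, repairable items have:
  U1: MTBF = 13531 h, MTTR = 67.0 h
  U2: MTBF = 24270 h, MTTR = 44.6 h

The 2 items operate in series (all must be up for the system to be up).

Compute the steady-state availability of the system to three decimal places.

A(U1) = MTBF/(MTBF+MTTR) = 13531/(13531+67.0) = 0.995073
A(U2) = MTBF/(MTBF+MTTR) = 24270/(24270+44.6) = 0.998166
Series availability: 0.995073 × 0.998166 = 0.993

0.993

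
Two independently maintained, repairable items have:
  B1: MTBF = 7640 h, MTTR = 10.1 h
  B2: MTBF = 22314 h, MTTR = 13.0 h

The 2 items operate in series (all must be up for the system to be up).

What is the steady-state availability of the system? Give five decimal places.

0.99810

A(B1) = MTBF/(MTBF+MTTR) = 7640/(7640+10.1) = 0.998680
A(B2) = MTBF/(MTBF+MTTR) = 22314/(22314+13.0) = 0.999418
Series availability: 0.998680 × 0.999418 = 0.99810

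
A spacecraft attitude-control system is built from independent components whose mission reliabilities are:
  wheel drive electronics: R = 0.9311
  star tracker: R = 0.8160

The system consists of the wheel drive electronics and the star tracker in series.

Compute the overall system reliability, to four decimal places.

Series (wheel drive electronics and star tracker): 0.931100 × 0.816000 = 0.7598

0.7598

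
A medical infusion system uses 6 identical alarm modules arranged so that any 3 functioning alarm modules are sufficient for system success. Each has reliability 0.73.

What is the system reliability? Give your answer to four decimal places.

0.9508

R = Σ_{i=3}^{6} C(6,i) p^i (1−p)^{6−i} with p = 0.73
C(6,3)·0.73^3·0.27^3 = 0.153140
C(6,4)·0.73^4·0.27^2 = 0.310535
C(6,5)·0.73^5·0.27^1 = 0.335838
C(6,6)·0.73^6·0.27^0 = 0.151334
Sum = 0.9508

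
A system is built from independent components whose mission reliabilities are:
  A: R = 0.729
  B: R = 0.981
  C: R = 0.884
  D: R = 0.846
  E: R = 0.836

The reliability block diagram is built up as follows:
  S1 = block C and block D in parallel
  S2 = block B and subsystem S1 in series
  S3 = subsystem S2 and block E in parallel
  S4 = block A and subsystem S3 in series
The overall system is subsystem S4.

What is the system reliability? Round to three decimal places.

0.725

Parallel (C and D): 1 − (1 − 0.88400)(1 − 0.84600) = 0.98214
Series (B and [0.98214]): 0.98100 × 0.98214 = 0.96348
Parallel ([0.96348] and E): 1 − (1 − 0.96348)(1 − 0.83600) = 0.99401
Series (A and [0.99401]): 0.72900 × 0.99401 = 0.725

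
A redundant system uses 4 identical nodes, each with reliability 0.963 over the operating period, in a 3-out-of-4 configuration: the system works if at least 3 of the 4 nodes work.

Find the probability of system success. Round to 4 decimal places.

R = Σ_{i=3}^{4} C(4,i) p^i (1−p)^{4−i} with p = 0.963
C(4,3)·0.963^3·0.037^1 = 0.132172
C(4,4)·0.963^4·0.037^0 = 0.860013
Sum = 0.9922

0.9922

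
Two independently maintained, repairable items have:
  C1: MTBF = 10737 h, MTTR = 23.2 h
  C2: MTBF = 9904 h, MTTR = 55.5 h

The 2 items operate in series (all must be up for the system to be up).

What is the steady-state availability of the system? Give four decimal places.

0.9923

A(C1) = MTBF/(MTBF+MTTR) = 10737/(10737+23.2) = 0.997844
A(C2) = MTBF/(MTBF+MTTR) = 9904/(9904+55.5) = 0.994427
Series availability: 0.997844 × 0.994427 = 0.9923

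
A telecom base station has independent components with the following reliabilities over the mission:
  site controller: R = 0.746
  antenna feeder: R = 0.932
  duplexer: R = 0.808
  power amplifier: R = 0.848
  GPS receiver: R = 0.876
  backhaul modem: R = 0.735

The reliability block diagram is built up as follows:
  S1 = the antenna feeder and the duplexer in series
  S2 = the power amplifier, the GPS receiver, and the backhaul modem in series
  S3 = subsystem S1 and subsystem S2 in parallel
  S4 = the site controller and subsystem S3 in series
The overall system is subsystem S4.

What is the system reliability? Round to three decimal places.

Series (antenna feeder and duplexer): 0.93200 × 0.80800 = 0.75306
Series (power amplifier, GPS receiver, and backhaul modem): 0.84800 × 0.87600 × 0.73500 = 0.54599
Parallel ([0.75306] and [0.54599]): 1 − (1 − 0.75306)(1 − 0.54599) = 0.88789
Series (site controller and [0.88789]): 0.74600 × 0.88789 = 0.662

0.662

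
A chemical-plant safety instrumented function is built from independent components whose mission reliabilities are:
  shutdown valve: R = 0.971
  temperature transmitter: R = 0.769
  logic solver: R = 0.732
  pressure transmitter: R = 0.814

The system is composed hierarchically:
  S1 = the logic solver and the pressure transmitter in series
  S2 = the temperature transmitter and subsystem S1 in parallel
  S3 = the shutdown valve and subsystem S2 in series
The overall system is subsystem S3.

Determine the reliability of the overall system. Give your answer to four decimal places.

0.8803

Series (logic solver and pressure transmitter): 0.732000 × 0.814000 = 0.595848
Parallel (temperature transmitter and [0.595848]): 1 − (1 − 0.769000)(1 − 0.595848) = 0.906641
Series (shutdown valve and [0.906641]): 0.971000 × 0.906641 = 0.8803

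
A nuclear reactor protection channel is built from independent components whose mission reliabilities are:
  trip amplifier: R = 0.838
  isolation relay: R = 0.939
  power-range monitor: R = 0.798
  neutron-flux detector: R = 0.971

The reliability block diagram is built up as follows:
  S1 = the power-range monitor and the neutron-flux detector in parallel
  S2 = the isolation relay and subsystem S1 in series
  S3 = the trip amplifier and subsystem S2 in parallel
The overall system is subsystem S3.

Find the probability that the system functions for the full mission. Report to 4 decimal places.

0.9892

Parallel (power-range monitor and neutron-flux detector): 1 − (1 − 0.798000)(1 − 0.971000) = 0.994142
Series (isolation relay and [0.994142]): 0.939000 × 0.994142 = 0.933499
Parallel (trip amplifier and [0.933499]): 1 − (1 − 0.838000)(1 − 0.933499) = 0.9892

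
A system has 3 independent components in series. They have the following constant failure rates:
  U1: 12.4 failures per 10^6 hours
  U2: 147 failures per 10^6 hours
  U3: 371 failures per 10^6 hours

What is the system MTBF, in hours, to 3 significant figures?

1890

Series of exponential components: λ_sys = Σ λ_i
λ_sys = 0.0000124 + 0.000147 + 0.000371 = 5.3040e-04 /h
MTBF = 1 / λ_sys = 1890 h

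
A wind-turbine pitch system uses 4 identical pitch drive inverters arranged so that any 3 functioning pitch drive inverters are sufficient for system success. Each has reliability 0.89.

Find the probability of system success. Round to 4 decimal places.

R = Σ_{i=3}^{4} C(4,i) p^i (1−p)^{4−i} with p = 0.89
C(4,3)·0.89^3·0.11^1 = 0.310186
C(4,4)·0.89^4·0.11^0 = 0.627422
Sum = 0.9376

0.9376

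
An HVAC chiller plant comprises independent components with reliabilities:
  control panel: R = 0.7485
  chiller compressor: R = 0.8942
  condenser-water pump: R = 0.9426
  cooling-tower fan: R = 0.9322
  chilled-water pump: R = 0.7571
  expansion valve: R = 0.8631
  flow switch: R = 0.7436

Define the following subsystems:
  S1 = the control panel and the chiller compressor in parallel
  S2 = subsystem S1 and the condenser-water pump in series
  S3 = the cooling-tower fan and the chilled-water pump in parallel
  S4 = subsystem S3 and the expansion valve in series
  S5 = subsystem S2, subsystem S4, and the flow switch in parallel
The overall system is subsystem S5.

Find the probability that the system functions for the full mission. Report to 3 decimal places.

0.997

Parallel (control panel and chiller compressor): 1 − (1 − 0.74850)(1 − 0.89420) = 0.97339
Series ([0.97339] and condenser-water pump): 0.97339 × 0.94260 = 0.91752
Parallel (cooling-tower fan and chilled-water pump): 1 − (1 − 0.93220)(1 − 0.75710) = 0.98353
Series ([0.98353] and expansion valve): 0.98353 × 0.86310 = 0.84888
Parallel ([0.91752], [0.84888], and flow switch): 1 − (1 − 0.91752)(1 − 0.84888)(1 − 0.74360) = 0.997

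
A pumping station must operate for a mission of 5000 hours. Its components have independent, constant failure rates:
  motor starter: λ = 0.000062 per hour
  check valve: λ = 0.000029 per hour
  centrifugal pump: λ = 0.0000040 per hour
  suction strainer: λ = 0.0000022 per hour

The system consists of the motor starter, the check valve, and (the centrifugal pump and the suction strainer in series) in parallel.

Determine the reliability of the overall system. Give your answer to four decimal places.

0.9989

R(motor starter) = exp(−0.000062 × 5000) = 0.733447
R(check valve) = exp(−0.000029 × 5000) = 0.865022
R(centrifugal pump) = exp(−0.0000040 × 5000) = 0.980199
R(suction strainer) = exp(−0.0000022 × 5000) = 0.989060
Series (centrifugal pump and suction strainer): 0.980199 × 0.989060 = 0.969476
Parallel (motor starter, check valve, and [0.969476]): 1 − (1 − 0.733447)(1 − 0.865022)(1 − 0.969476) = 0.9989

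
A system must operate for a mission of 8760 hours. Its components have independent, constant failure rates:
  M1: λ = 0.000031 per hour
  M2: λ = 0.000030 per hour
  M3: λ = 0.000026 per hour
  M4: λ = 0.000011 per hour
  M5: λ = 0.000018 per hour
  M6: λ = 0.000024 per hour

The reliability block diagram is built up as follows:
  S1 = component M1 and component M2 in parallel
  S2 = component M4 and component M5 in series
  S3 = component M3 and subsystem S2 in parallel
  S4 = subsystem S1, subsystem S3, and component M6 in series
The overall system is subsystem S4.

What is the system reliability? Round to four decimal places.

0.7309

R(M1) = exp(−0.000031 × 8760) = 0.762190
R(M2) = exp(−0.000030 × 8760) = 0.768896
R(M3) = exp(−0.000026 × 8760) = 0.796315
R(M4) = exp(−0.000011 × 8760) = 0.908137
R(M5) = exp(−0.000018 × 8760) = 0.854123
R(M6) = exp(−0.000024 × 8760) = 0.810390
Parallel (M1 and M2): 1 − (1 − 0.762190)(1 − 0.768896) = 0.945041
Series (M4 and M5): 0.908137 × 0.854123 = 0.775661
Parallel (M3 and [0.775661]): 1 − (1 − 0.796315)(1 − 0.775661) = 0.954306
Series ([0.945041], [0.954306], and M6): 0.945041 × 0.954306 × 0.810390 = 0.7309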